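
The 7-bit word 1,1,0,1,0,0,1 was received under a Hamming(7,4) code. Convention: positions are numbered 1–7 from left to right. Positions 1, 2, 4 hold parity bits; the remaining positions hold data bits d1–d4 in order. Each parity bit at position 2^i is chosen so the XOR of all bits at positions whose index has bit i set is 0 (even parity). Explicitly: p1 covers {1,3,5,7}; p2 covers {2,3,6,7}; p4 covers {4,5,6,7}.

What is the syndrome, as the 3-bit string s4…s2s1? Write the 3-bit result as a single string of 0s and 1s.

s1 (pos 1,3,5,7): 1⊕0⊕0⊕1 = 0
s2 (pos 2,3,6,7): 1⊕0⊕0⊕1 = 0
s4 (pos 4,5,6,7): 1⊕0⊕0⊕1 = 0
Syndrome s4…s1 = 000 → no error.

000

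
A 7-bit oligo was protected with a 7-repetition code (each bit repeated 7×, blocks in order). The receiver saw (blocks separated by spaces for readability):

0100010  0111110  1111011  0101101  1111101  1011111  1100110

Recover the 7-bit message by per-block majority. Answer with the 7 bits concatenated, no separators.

0111111

Block 1 (0100010): 2 ones → 0
Block 2 (0111110): 5 ones → 1
Block 3 (1111011): 6 ones → 1
Block 4 (0101101): 4 ones → 1
Block 5 (1111101): 6 ones → 1
Block 6 (1011111): 6 ones → 1
Block 7 (1100110): 4 ones → 1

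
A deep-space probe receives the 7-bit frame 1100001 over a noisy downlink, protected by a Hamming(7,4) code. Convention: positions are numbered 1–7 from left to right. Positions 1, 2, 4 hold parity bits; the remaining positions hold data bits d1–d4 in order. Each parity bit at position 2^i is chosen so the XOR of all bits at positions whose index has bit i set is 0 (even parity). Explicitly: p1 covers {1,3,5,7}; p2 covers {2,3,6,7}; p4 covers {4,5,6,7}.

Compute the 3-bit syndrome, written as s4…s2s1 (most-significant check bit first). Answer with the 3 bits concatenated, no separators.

100

s1 (pos 1,3,5,7): 1⊕0⊕0⊕1 = 0
s2 (pos 2,3,6,7): 1⊕0⊕0⊕1 = 0
s4 (pos 4,5,6,7): 0⊕0⊕0⊕1 = 1
Syndrome s4…s1 = 100 → error at position 4.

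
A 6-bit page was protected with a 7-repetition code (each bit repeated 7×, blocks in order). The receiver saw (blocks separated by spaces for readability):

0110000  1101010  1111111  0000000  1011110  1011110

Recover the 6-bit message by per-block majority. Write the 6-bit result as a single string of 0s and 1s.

011011

Block 1 (0110000): 2 ones → 0
Block 2 (1101010): 4 ones → 1
Block 3 (1111111): 7 ones → 1
Block 4 (0000000): 0 ones → 0
Block 5 (1011110): 5 ones → 1
Block 6 (1011110): 5 ones → 1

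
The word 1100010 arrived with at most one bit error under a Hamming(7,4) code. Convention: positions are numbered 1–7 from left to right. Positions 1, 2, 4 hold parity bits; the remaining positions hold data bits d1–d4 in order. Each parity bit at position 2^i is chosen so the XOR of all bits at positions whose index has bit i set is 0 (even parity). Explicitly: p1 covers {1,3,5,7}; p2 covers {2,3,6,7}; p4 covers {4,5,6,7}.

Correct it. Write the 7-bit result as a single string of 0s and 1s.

s1 (pos 1,3,5,7): 1⊕0⊕0⊕0 = 1
s2 (pos 2,3,6,7): 1⊕0⊕1⊕0 = 0
s4 (pos 4,5,6,7): 0⊕0⊕1⊕0 = 1
Syndrome s4…s1 = 101 → error at position 5.
Flip position 5: 1100010 → 1100110

1100110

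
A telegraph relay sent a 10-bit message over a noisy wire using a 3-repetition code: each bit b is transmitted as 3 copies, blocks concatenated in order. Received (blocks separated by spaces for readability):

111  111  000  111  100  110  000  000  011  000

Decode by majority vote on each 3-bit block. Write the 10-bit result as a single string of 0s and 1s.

1101010010

Block 1 (111): 3 ones → 1
Block 2 (111): 3 ones → 1
Block 3 (000): 0 ones → 0
Block 4 (111): 3 ones → 1
Block 5 (100): 1 one → 0
Block 6 (110): 2 ones → 1
Block 7 (000): 0 ones → 0
Block 8 (000): 0 ones → 0
Block 9 (011): 2 ones → 1
Block 10 (000): 0 ones → 0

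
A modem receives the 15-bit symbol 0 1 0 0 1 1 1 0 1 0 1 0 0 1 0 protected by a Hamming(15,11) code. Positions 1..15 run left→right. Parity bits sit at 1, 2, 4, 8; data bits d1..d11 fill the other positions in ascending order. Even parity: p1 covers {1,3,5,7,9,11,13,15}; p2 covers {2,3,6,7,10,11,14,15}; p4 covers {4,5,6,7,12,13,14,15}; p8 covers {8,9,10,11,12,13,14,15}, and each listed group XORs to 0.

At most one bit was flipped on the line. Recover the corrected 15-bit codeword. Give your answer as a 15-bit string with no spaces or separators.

s1 (pos 1,3,5,7,9,11,13,15): 0⊕0⊕1⊕1⊕1⊕1⊕0⊕0 = 0
s2 (pos 2,3,6,7,10,11,14,15): 1⊕0⊕1⊕1⊕0⊕1⊕1⊕0 = 1
s4 (pos 4,5,6,7,12,13,14,15): 0⊕1⊕1⊕1⊕0⊕0⊕1⊕0 = 0
s8 (pos 8,9,10,11,12,13,14,15): 0⊕1⊕0⊕1⊕0⊕0⊕1⊕0 = 1
Syndrome s8…s1 = 1010 → error at position 10.
Flip position 10: 010011101010010 → 010011101110010

010011101110010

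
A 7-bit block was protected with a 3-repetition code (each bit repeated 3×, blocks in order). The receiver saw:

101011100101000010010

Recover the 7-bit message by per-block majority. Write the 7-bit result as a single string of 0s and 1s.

1101000

Block 1 (101): 2 ones → 1
Block 2 (011): 2 ones → 1
Block 3 (100): 1 one → 0
Block 4 (101): 2 ones → 1
Block 5 (000): 0 ones → 0
Block 6 (010): 1 one → 0
Block 7 (010): 1 one → 0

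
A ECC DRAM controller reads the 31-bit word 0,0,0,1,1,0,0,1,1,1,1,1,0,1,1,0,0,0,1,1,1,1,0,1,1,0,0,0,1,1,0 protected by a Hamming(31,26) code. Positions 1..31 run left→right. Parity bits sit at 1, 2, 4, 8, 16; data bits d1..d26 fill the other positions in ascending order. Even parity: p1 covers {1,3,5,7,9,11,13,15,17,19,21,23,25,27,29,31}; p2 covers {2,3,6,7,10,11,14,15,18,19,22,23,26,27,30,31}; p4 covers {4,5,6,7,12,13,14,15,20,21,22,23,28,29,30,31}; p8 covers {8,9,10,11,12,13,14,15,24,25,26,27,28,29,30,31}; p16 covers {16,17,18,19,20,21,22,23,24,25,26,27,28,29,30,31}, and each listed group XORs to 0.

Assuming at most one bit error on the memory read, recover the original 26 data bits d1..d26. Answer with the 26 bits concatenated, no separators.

s1 (pos 1,3,5,7,9,11,13,15,17,19,21,23,25,27,29,31): 0⊕0⊕1⊕0⊕1⊕1⊕0⊕1⊕0⊕1⊕1⊕0⊕1⊕0⊕1⊕0 = 0
s2 (pos 2,3,6,7,10,11,14,15,18,19,22,23,26,27,30,31): 0⊕0⊕0⊕0⊕1⊕1⊕1⊕1⊕0⊕1⊕1⊕0⊕0⊕0⊕1⊕0 = 1
s4 (pos 4,5,6,7,12,13,14,15,20,21,22,23,28,29,30,31): 1⊕1⊕0⊕0⊕1⊕0⊕1⊕1⊕1⊕1⊕1⊕0⊕0⊕1⊕1⊕0 = 0
s8 (pos 8,9,10,11,12,13,14,15,24,25,26,27,28,29,30,31): 1⊕1⊕1⊕1⊕1⊕0⊕1⊕1⊕1⊕1⊕0⊕0⊕0⊕1⊕1⊕0 = 1
s16 (pos 16,17,18,19,20,21,22,23,24,25,26,27,28,29,30,31): 0⊕0⊕0⊕1⊕1⊕1⊕1⊕0⊕1⊕1⊕0⊕0⊕0⊕1⊕1⊕0 = 0
Syndrome s16…s1 = 01010 → error at position 10.
Flip position 10: 0001100111110110001111011000110 → 0001100110110110001111011000110
Read data bits from positions 3,5,6,7,9,10,11,12,13,14,15,17,18,19,20,21,22,23,24,25,26,27,28,29,30,31: 01001011011001111011000110

01001011011001111011000110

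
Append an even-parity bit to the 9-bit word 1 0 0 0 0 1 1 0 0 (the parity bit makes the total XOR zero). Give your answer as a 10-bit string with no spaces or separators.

XOR of the 9 data bits: 1⊕0⊕0⊕0⊕0⊕1⊕1⊕0⊕0 = 1
Parity bit = 1 (so all 10 bits XOR to 0).

1000011001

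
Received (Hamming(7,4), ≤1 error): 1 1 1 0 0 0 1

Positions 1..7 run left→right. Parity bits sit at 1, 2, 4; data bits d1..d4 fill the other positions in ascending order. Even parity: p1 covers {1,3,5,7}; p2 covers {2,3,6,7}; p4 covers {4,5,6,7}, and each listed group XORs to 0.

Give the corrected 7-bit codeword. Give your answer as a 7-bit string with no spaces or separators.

s1 (pos 1,3,5,7): 1⊕1⊕0⊕1 = 1
s2 (pos 2,3,6,7): 1⊕1⊕0⊕1 = 1
s4 (pos 4,5,6,7): 0⊕0⊕0⊕1 = 1
Syndrome s4…s1 = 111 → error at position 7.
Flip position 7: 1110001 → 1110000

1110000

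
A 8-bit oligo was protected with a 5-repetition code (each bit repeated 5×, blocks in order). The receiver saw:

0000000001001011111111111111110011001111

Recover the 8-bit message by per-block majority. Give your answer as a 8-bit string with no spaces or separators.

00011101

Block 1 (00000): 0 ones → 0
Block 2 (00001): 1 one → 0
Block 3 (00101): 2 ones → 0
Block 4 (11111): 5 ones → 1
Block 5 (11111): 5 ones → 1
Block 6 (11111): 5 ones → 1
Block 7 (00110): 2 ones → 0
Block 8 (01111): 4 ones → 1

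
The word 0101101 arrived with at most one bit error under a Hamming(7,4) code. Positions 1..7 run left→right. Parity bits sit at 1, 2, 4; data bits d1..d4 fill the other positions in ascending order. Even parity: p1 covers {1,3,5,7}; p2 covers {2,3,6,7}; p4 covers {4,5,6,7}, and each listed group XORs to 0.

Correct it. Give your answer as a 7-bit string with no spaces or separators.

0100101

s1 (pos 1,3,5,7): 0⊕0⊕1⊕1 = 0
s2 (pos 2,3,6,7): 1⊕0⊕0⊕1 = 0
s4 (pos 4,5,6,7): 1⊕1⊕0⊕1 = 1
Syndrome s4…s1 = 100 → error at position 4.
Flip position 4: 0101101 → 0100101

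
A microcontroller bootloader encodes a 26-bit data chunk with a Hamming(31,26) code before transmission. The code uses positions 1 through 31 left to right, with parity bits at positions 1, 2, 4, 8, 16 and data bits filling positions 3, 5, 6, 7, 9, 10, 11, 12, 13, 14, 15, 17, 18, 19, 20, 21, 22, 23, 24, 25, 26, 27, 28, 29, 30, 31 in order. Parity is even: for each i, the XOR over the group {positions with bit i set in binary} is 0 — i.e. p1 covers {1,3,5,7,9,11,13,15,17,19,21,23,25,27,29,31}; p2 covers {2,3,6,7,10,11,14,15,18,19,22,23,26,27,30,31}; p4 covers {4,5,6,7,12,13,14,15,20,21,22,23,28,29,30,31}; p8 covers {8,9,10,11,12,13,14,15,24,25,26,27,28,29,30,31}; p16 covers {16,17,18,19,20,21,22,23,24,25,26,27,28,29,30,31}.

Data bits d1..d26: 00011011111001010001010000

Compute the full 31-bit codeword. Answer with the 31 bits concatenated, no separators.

1000001010111110001010001010000

Place data at non-parity positions: p1 p2 0 p4 0 0 1 p8 1 0 1 1 1 1 1 p16 0 0 1 0 1 0 0 0 1 0 1 0 0 0 0
p1 (pos 1,3,5,7,9,11,13,15,17,19,21,23,25,27,29,31): XOR of data positions = 0⊕0⊕1⊕1⊕1⊕1⊕1⊕0⊕1⊕1⊕0⊕1⊕1⊕0⊕0 = 1
p2 (pos 2,3,6,7,10,11,14,15,18,19,22,23,26,27,30,31): XOR of data positions = 0⊕0⊕1⊕0⊕1⊕1⊕1⊕0⊕1⊕0⊕0⊕0⊕1⊕0⊕0 = 0
p4 (pos 4,5,6,7,12,13,14,15,20,21,22,23,28,29,30,31): XOR of data positions = 0⊕0⊕1⊕1⊕1⊕1⊕1⊕0⊕1⊕0⊕0⊕0⊕0⊕0⊕0 = 0
p8 (pos 8,9,10,11,12,13,14,15,24,25,26,27,28,29,30,31): XOR of data positions = 1⊕0⊕1⊕1⊕1⊕1⊕1⊕0⊕1⊕0⊕1⊕0⊕0⊕0⊕0 = 0
p16 (pos 16,17,18,19,20,21,22,23,24,25,26,27,28,29,30,31): XOR of data positions = 0⊕0⊕1⊕0⊕1⊕0⊕0⊕0⊕1⊕0⊕1⊕0⊕0⊕0⊕0 = 0
Codeword: 1000001010111110001010001010000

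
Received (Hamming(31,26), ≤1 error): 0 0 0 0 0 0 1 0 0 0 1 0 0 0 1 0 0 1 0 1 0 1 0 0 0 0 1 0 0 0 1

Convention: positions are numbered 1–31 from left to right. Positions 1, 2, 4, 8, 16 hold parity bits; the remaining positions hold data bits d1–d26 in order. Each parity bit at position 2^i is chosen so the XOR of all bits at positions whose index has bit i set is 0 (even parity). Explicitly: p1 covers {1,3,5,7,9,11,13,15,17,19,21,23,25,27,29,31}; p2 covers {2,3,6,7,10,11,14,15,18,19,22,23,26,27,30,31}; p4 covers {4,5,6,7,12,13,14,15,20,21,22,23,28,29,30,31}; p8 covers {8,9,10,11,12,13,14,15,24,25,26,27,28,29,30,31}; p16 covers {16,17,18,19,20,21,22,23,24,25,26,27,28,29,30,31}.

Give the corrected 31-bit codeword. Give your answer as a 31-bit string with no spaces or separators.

0000001000100010010101100010001

s1 (pos 1,3,5,7,9,11,13,15,17,19,21,23,25,27,29,31): 0⊕0⊕0⊕1⊕0⊕1⊕0⊕1⊕0⊕0⊕0⊕0⊕0⊕1⊕0⊕1 = 1
s2 (pos 2,3,6,7,10,11,14,15,18,19,22,23,26,27,30,31): 0⊕0⊕0⊕1⊕0⊕1⊕0⊕1⊕1⊕0⊕1⊕0⊕0⊕1⊕0⊕1 = 1
s4 (pos 4,5,6,7,12,13,14,15,20,21,22,23,28,29,30,31): 0⊕0⊕0⊕1⊕0⊕0⊕0⊕1⊕1⊕0⊕1⊕0⊕0⊕0⊕0⊕1 = 1
s8 (pos 8,9,10,11,12,13,14,15,24,25,26,27,28,29,30,31): 0⊕0⊕0⊕1⊕0⊕0⊕0⊕1⊕0⊕0⊕0⊕1⊕0⊕0⊕0⊕1 = 0
s16 (pos 16,17,18,19,20,21,22,23,24,25,26,27,28,29,30,31): 0⊕0⊕1⊕0⊕1⊕0⊕1⊕0⊕0⊕0⊕0⊕1⊕0⊕0⊕0⊕1 = 1
Syndrome s16…s1 = 10111 → error at position 23.
Flip position 23: 0000001000100010010101000010001 → 0000001000100010010101100010001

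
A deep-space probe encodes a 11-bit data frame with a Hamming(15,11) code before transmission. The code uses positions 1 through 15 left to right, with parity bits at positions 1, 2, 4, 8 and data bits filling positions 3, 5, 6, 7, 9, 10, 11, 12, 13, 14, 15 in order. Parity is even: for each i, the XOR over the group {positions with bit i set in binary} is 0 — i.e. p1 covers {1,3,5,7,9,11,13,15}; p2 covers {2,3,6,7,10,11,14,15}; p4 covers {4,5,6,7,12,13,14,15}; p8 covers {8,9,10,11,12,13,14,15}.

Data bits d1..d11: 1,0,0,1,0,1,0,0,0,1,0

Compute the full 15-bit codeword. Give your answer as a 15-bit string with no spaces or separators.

001000100100010

Place data at non-parity positions: p1 p2 1 p4 0 0 1 p8 0 1 0 0 0 1 0
p1 (pos 1,3,5,7,9,11,13,15): XOR of data positions = 1⊕0⊕1⊕0⊕0⊕0⊕0 = 0
p2 (pos 2,3,6,7,10,11,14,15): XOR of data positions = 1⊕0⊕1⊕1⊕0⊕1⊕0 = 0
p4 (pos 4,5,6,7,12,13,14,15): XOR of data positions = 0⊕0⊕1⊕0⊕0⊕1⊕0 = 0
p8 (pos 8,9,10,11,12,13,14,15): XOR of data positions = 0⊕1⊕0⊕0⊕0⊕1⊕0 = 0
Codeword: 001000100100010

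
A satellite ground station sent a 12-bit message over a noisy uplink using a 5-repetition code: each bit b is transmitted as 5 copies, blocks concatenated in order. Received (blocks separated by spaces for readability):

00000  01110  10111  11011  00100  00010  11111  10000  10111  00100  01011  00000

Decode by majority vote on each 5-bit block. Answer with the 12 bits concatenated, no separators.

Block 1 (00000): 0 ones → 0
Block 2 (01110): 3 ones → 1
Block 3 (10111): 4 ones → 1
Block 4 (11011): 4 ones → 1
Block 5 (00100): 1 one → 0
Block 6 (00010): 1 one → 0
Block 7 (11111): 5 ones → 1
Block 8 (10000): 1 one → 0
Block 9 (10111): 4 ones → 1
Block 10 (00100): 1 one → 0
Block 11 (01011): 3 ones → 1
Block 12 (00000): 0 ones → 0

011100101010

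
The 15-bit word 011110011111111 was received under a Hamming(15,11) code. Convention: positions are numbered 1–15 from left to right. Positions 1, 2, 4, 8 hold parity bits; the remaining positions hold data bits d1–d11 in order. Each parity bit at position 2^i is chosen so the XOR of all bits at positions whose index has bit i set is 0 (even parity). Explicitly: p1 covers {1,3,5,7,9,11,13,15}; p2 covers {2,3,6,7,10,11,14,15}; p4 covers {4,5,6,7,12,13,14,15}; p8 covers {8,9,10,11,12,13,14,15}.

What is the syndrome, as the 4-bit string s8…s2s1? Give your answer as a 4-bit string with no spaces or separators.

0000

s1 (pos 1,3,5,7,9,11,13,15): 0⊕1⊕1⊕0⊕1⊕1⊕1⊕1 = 0
s2 (pos 2,3,6,7,10,11,14,15): 1⊕1⊕0⊕0⊕1⊕1⊕1⊕1 = 0
s4 (pos 4,5,6,7,12,13,14,15): 1⊕1⊕0⊕0⊕1⊕1⊕1⊕1 = 0
s8 (pos 8,9,10,11,12,13,14,15): 1⊕1⊕1⊕1⊕1⊕1⊕1⊕1 = 0
Syndrome s8…s1 = 0000 → no error.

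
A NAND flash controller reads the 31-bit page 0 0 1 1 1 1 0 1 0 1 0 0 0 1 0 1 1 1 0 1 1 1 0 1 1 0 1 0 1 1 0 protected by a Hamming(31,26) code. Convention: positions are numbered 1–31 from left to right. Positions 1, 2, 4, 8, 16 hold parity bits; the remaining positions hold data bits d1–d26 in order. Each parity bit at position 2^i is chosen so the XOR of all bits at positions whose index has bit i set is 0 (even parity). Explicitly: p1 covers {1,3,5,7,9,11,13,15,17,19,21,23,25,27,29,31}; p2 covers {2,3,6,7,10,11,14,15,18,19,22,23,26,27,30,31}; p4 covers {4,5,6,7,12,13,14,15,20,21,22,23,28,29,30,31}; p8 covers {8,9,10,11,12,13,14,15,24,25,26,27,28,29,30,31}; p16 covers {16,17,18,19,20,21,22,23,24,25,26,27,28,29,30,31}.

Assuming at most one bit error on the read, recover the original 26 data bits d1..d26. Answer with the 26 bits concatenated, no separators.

11100100010110101011010110

s1 (pos 1,3,5,7,9,11,13,15,17,19,21,23,25,27,29,31): 0⊕1⊕1⊕0⊕0⊕0⊕0⊕0⊕1⊕0⊕1⊕0⊕1⊕1⊕1⊕0 = 1
s2 (pos 2,3,6,7,10,11,14,15,18,19,22,23,26,27,30,31): 0⊕1⊕1⊕0⊕1⊕0⊕1⊕0⊕1⊕0⊕1⊕0⊕0⊕1⊕1⊕0 = 0
s4 (pos 4,5,6,7,12,13,14,15,20,21,22,23,28,29,30,31): 1⊕1⊕1⊕0⊕0⊕0⊕1⊕0⊕1⊕1⊕1⊕0⊕0⊕1⊕1⊕0 = 1
s8 (pos 8,9,10,11,12,13,14,15,24,25,26,27,28,29,30,31): 1⊕0⊕1⊕0⊕0⊕0⊕1⊕0⊕1⊕1⊕0⊕1⊕0⊕1⊕1⊕0 = 0
s16 (pos 16,17,18,19,20,21,22,23,24,25,26,27,28,29,30,31): 1⊕1⊕1⊕0⊕1⊕1⊕1⊕0⊕1⊕1⊕0⊕1⊕0⊕1⊕1⊕0 = 1
Syndrome s16…s1 = 10101 → error at position 21.
Flip position 21: 0011110101000101110111011010110 → 0011110101000101110101011010110
Read data bits from positions 3,5,6,7,9,10,11,12,13,14,15,17,18,19,20,21,22,23,24,25,26,27,28,29,30,31: 11100100010110101011010110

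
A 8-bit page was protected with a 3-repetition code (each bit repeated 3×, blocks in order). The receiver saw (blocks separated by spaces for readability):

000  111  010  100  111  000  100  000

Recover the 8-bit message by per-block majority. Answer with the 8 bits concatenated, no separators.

Block 1 (000): 0 ones → 0
Block 2 (111): 3 ones → 1
Block 3 (010): 1 one → 0
Block 4 (100): 1 one → 0
Block 5 (111): 3 ones → 1
Block 6 (000): 0 ones → 0
Block 7 (100): 1 one → 0
Block 8 (000): 0 ones → 0

01001000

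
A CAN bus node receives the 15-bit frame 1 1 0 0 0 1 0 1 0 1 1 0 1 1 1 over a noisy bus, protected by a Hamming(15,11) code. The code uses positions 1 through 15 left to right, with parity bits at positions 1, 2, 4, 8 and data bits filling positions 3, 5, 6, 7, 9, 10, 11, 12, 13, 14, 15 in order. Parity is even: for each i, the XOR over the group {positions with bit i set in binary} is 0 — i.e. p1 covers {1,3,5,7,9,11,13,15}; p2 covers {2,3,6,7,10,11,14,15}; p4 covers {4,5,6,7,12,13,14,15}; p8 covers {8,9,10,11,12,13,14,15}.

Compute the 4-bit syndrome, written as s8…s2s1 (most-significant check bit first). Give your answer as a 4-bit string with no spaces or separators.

s1 (pos 1,3,5,7,9,11,13,15): 1⊕0⊕0⊕0⊕0⊕1⊕1⊕1 = 0
s2 (pos 2,3,6,7,10,11,14,15): 1⊕0⊕1⊕0⊕1⊕1⊕1⊕1 = 0
s4 (pos 4,5,6,7,12,13,14,15): 0⊕0⊕1⊕0⊕0⊕1⊕1⊕1 = 0
s8 (pos 8,9,10,11,12,13,14,15): 1⊕0⊕1⊕1⊕0⊕1⊕1⊕1 = 0
Syndrome s8…s1 = 0000 → no error.

0000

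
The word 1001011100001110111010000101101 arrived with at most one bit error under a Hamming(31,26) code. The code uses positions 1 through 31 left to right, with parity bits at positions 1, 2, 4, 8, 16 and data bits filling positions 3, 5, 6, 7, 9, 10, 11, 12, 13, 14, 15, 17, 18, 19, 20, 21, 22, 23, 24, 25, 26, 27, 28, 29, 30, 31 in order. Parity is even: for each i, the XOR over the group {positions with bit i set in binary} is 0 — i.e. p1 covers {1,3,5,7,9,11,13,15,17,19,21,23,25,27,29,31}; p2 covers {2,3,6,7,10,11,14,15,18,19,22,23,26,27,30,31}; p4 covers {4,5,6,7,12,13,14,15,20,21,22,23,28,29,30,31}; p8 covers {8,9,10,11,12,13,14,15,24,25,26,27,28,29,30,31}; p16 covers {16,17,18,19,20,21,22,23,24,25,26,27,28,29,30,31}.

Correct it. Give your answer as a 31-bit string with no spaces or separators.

0001011100001110111010000101101

s1 (pos 1,3,5,7,9,11,13,15,17,19,21,23,25,27,29,31): 1⊕0⊕0⊕1⊕0⊕0⊕1⊕1⊕1⊕1⊕1⊕0⊕0⊕0⊕1⊕1 = 1
s2 (pos 2,3,6,7,10,11,14,15,18,19,22,23,26,27,30,31): 0⊕0⊕1⊕1⊕0⊕0⊕1⊕1⊕1⊕1⊕0⊕0⊕1⊕0⊕0⊕1 = 0
s4 (pos 4,5,6,7,12,13,14,15,20,21,22,23,28,29,30,31): 1⊕0⊕1⊕1⊕0⊕1⊕1⊕1⊕0⊕1⊕0⊕0⊕1⊕1⊕0⊕1 = 0
s8 (pos 8,9,10,11,12,13,14,15,24,25,26,27,28,29,30,31): 1⊕0⊕0⊕0⊕0⊕1⊕1⊕1⊕0⊕0⊕1⊕0⊕1⊕1⊕0⊕1 = 0
s16 (pos 16,17,18,19,20,21,22,23,24,25,26,27,28,29,30,31): 0⊕1⊕1⊕1⊕0⊕1⊕0⊕0⊕0⊕0⊕1⊕0⊕1⊕1⊕0⊕1 = 0
Syndrome s16…s1 = 00001 → error at position 1.
Flip position 1: 1001011100001110111010000101101 → 0001011100001110111010000101101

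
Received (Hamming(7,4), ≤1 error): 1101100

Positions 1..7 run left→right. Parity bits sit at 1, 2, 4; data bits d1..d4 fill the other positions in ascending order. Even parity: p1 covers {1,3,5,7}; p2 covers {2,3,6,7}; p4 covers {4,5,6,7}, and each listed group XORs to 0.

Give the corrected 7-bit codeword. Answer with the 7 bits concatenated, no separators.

1001100

s1 (pos 1,3,5,7): 1⊕0⊕1⊕0 = 0
s2 (pos 2,3,6,7): 1⊕0⊕0⊕0 = 1
s4 (pos 4,5,6,7): 1⊕1⊕0⊕0 = 0
Syndrome s4…s1 = 010 → error at position 2.
Flip position 2: 1101100 → 1001100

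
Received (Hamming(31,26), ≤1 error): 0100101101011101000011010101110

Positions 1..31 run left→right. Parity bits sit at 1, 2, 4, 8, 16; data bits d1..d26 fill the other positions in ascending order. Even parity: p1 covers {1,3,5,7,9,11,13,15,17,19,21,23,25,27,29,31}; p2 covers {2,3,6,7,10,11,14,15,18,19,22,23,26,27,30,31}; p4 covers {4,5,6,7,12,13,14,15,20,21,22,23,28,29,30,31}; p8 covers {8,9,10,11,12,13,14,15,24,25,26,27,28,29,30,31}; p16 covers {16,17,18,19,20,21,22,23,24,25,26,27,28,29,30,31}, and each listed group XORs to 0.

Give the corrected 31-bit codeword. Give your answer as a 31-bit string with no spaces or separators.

0110101101011101000011010101110

s1 (pos 1,3,5,7,9,11,13,15,17,19,21,23,25,27,29,31): 0⊕0⊕1⊕1⊕0⊕0⊕1⊕0⊕0⊕0⊕1⊕0⊕0⊕0⊕1⊕0 = 1
s2 (pos 2,3,6,7,10,11,14,15,18,19,22,23,26,27,30,31): 1⊕0⊕0⊕1⊕1⊕0⊕1⊕0⊕0⊕0⊕1⊕0⊕1⊕0⊕1⊕0 = 1
s4 (pos 4,5,6,7,12,13,14,15,20,21,22,23,28,29,30,31): 0⊕1⊕0⊕1⊕1⊕1⊕1⊕0⊕0⊕1⊕1⊕0⊕1⊕1⊕1⊕0 = 0
s8 (pos 8,9,10,11,12,13,14,15,24,25,26,27,28,29,30,31): 1⊕0⊕1⊕0⊕1⊕1⊕1⊕0⊕1⊕0⊕1⊕0⊕1⊕1⊕1⊕0 = 0
s16 (pos 16,17,18,19,20,21,22,23,24,25,26,27,28,29,30,31): 1⊕0⊕0⊕0⊕0⊕1⊕1⊕0⊕1⊕0⊕1⊕0⊕1⊕1⊕1⊕0 = 0
Syndrome s16…s1 = 00011 → error at position 3.
Flip position 3: 0100101101011101000011010101110 → 0110101101011101000011010101110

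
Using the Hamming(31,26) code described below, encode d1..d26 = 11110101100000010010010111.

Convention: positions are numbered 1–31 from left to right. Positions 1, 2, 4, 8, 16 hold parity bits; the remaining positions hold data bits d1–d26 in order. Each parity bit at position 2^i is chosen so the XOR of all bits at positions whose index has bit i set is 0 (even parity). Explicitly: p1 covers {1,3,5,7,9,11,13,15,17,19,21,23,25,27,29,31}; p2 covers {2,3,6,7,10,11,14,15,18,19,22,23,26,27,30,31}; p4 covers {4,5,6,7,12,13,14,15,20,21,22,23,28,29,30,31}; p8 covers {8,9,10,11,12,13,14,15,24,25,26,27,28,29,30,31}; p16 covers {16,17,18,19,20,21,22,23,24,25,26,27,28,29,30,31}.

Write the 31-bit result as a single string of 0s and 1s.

Place data at non-parity positions: p1 p2 1 p4 1 1 1 p8 0 1 0 1 1 0 0 p16 0 0 0 0 1 0 0 1 0 0 1 0 1 1 1
p1 (pos 1,3,5,7,9,11,13,15,17,19,21,23,25,27,29,31): XOR of data positions = 1⊕1⊕1⊕0⊕0⊕1⊕0⊕0⊕0⊕1⊕0⊕0⊕1⊕1⊕1 = 0
p2 (pos 2,3,6,7,10,11,14,15,18,19,22,23,26,27,30,31): XOR of data positions = 1⊕1⊕1⊕1⊕0⊕0⊕0⊕0⊕0⊕0⊕0⊕0⊕1⊕1⊕1 = 1
p4 (pos 4,5,6,7,12,13,14,15,20,21,22,23,28,29,30,31): XOR of data positions = 1⊕1⊕1⊕1⊕1⊕0⊕0⊕0⊕1⊕0⊕0⊕0⊕1⊕1⊕1 = 1
p8 (pos 8,9,10,11,12,13,14,15,24,25,26,27,28,29,30,31): XOR of data positions = 0⊕1⊕0⊕1⊕1⊕0⊕0⊕1⊕0⊕0⊕1⊕0⊕1⊕1⊕1 = 0
p16 (pos 16,17,18,19,20,21,22,23,24,25,26,27,28,29,30,31): XOR of data positions = 0⊕0⊕0⊕0⊕1⊕0⊕0⊕1⊕0⊕0⊕1⊕0⊕1⊕1⊕1 = 0
Codeword: 0111111001011000000010010010111

0111111001011000000010010010111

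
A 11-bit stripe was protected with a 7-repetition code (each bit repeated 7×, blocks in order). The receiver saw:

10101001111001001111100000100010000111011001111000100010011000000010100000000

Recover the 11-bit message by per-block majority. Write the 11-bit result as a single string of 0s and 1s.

01100110000

Block 1 (1010100): 3 ones → 0
Block 2 (1111001): 5 ones → 1
Block 3 (0011111): 5 ones → 1
Block 4 (0000010): 1 one → 0
Block 5 (0010000): 1 one → 0
Block 6 (1110110): 5 ones → 1
Block 7 (0111100): 4 ones → 1
Block 8 (0100010): 2 ones → 0
Block 9 (0110000): 2 ones → 0
Block 10 (0001010): 2 ones → 0
Block 11 (0000000): 0 ones → 0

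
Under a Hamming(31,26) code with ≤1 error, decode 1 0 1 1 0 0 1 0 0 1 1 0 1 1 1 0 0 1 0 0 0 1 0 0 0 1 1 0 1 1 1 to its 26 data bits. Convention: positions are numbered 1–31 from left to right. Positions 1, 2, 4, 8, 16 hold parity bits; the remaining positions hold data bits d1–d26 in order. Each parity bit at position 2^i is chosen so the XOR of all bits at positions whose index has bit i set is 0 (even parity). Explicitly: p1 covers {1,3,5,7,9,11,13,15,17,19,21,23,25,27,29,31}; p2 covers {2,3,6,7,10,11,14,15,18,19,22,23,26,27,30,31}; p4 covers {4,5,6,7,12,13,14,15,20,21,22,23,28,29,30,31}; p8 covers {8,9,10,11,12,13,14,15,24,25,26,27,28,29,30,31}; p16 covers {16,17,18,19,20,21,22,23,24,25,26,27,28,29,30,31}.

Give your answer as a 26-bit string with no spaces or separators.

s1 (pos 1,3,5,7,9,11,13,15,17,19,21,23,25,27,29,31): 1⊕1⊕0⊕1⊕0⊕1⊕1⊕1⊕0⊕0⊕0⊕0⊕0⊕1⊕1⊕1 = 1
s2 (pos 2,3,6,7,10,11,14,15,18,19,22,23,26,27,30,31): 0⊕1⊕0⊕1⊕1⊕1⊕1⊕1⊕1⊕0⊕1⊕0⊕1⊕1⊕1⊕1 = 0
s4 (pos 4,5,6,7,12,13,14,15,20,21,22,23,28,29,30,31): 1⊕0⊕0⊕1⊕0⊕1⊕1⊕1⊕0⊕0⊕1⊕0⊕0⊕1⊕1⊕1 = 1
s8 (pos 8,9,10,11,12,13,14,15,24,25,26,27,28,29,30,31): 0⊕0⊕1⊕1⊕0⊕1⊕1⊕1⊕0⊕0⊕1⊕1⊕0⊕1⊕1⊕1 = 0
s16 (pos 16,17,18,19,20,21,22,23,24,25,26,27,28,29,30,31): 0⊕0⊕1⊕0⊕0⊕0⊕1⊕0⊕0⊕0⊕1⊕1⊕0⊕1⊕1⊕1 = 1
Syndrome s16…s1 = 10101 → error at position 21.
Flip position 21: 1011001001101110010001000110111 → 1011001001101110010011000110111
Read data bits from positions 3,5,6,7,9,10,11,12,13,14,15,17,18,19,20,21,22,23,24,25,26,27,28,29,30,31: 10010110111010011000110111

10010110111010011000110111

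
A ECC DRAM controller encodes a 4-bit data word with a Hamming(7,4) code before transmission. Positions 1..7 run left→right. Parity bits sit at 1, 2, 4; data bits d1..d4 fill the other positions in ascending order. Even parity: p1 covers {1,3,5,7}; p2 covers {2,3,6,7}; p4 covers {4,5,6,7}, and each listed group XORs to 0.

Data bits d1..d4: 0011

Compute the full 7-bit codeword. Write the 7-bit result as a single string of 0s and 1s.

1000011

Place data at non-parity positions: p1 p2 0 p4 0 1 1
p1 (pos 1,3,5,7): XOR of data positions = 0⊕0⊕1 = 1
p2 (pos 2,3,6,7): XOR of data positions = 0⊕1⊕1 = 0
p4 (pos 4,5,6,7): XOR of data positions = 0⊕1⊕1 = 0
Codeword: 1000011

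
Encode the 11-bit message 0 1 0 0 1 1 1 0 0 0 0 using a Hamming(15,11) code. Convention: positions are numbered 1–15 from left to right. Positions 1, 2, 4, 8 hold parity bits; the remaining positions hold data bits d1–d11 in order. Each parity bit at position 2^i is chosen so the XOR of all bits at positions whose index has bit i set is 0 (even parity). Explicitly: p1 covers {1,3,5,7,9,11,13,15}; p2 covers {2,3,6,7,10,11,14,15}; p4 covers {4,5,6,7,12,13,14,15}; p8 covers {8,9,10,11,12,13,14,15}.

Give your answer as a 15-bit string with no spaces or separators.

100110011110000

Place data at non-parity positions: p1 p2 0 p4 1 0 0 p8 1 1 1 0 0 0 0
p1 (pos 1,3,5,7,9,11,13,15): XOR of data positions = 0⊕1⊕0⊕1⊕1⊕0⊕0 = 1
p2 (pos 2,3,6,7,10,11,14,15): XOR of data positions = 0⊕0⊕0⊕1⊕1⊕0⊕0 = 0
p4 (pos 4,5,6,7,12,13,14,15): XOR of data positions = 1⊕0⊕0⊕0⊕0⊕0⊕0 = 1
p8 (pos 8,9,10,11,12,13,14,15): XOR of data positions = 1⊕1⊕1⊕0⊕0⊕0⊕0 = 1
Codeword: 100110011110000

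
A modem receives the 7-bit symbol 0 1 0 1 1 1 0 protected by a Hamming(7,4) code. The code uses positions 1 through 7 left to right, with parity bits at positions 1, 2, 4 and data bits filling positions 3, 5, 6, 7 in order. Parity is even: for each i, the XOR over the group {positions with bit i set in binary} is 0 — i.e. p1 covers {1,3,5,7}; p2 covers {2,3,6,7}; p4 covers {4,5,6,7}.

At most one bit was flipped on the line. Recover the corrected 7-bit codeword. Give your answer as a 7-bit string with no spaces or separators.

0101010

s1 (pos 1,3,5,7): 0⊕0⊕1⊕0 = 1
s2 (pos 2,3,6,7): 1⊕0⊕1⊕0 = 0
s4 (pos 4,5,6,7): 1⊕1⊕1⊕0 = 1
Syndrome s4…s1 = 101 → error at position 5.
Flip position 5: 0101110 → 0101010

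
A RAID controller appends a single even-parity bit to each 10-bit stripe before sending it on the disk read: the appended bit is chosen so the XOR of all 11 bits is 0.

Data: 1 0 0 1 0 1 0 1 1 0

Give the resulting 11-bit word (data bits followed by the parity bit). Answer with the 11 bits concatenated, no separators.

10010101101

XOR of the 10 data bits: 1⊕0⊕0⊕1⊕0⊕1⊕0⊕1⊕1⊕0 = 1
Parity bit = 1 (so all 11 bits XOR to 0).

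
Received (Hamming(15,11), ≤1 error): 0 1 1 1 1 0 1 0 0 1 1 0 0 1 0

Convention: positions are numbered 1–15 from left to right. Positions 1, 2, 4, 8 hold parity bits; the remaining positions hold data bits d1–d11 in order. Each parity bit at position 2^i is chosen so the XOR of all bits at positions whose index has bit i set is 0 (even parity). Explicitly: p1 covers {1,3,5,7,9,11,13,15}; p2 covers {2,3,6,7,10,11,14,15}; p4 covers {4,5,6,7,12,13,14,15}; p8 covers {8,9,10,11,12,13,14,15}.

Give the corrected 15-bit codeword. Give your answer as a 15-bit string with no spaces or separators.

011110110110010

s1 (pos 1,3,5,7,9,11,13,15): 0⊕1⊕1⊕1⊕0⊕1⊕0⊕0 = 0
s2 (pos 2,3,6,7,10,11,14,15): 1⊕1⊕0⊕1⊕1⊕1⊕1⊕0 = 0
s4 (pos 4,5,6,7,12,13,14,15): 1⊕1⊕0⊕1⊕0⊕0⊕1⊕0 = 0
s8 (pos 8,9,10,11,12,13,14,15): 0⊕0⊕1⊕1⊕0⊕0⊕1⊕0 = 1
Syndrome s8…s1 = 1000 → error at position 8.
Flip position 8: 011110100110010 → 011110110110010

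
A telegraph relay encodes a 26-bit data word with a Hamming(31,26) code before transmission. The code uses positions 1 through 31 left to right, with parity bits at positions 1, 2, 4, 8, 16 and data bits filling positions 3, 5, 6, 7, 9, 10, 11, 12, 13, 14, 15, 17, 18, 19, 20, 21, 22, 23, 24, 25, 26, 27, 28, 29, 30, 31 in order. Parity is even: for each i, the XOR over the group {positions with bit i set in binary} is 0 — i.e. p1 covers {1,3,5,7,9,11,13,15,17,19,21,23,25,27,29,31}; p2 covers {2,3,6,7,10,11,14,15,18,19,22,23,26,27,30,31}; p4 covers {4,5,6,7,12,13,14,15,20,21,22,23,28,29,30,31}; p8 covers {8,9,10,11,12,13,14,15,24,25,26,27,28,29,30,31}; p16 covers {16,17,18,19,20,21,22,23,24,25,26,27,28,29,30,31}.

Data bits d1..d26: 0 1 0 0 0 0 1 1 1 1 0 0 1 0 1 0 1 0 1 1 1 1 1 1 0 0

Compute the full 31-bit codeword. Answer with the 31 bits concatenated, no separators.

0000100000111101010101011111100

Place data at non-parity positions: p1 p2 0 p4 1 0 0 p8 0 0 1 1 1 1 0 p16 0 1 0 1 0 1 0 1 1 1 1 1 1 0 0
p1 (pos 1,3,5,7,9,11,13,15,17,19,21,23,25,27,29,31): XOR of data positions = 0⊕1⊕0⊕0⊕1⊕1⊕0⊕0⊕0⊕0⊕0⊕1⊕1⊕1⊕0 = 0
p2 (pos 2,3,6,7,10,11,14,15,18,19,22,23,26,27,30,31): XOR of data positions = 0⊕0⊕0⊕0⊕1⊕1⊕0⊕1⊕0⊕1⊕0⊕1⊕1⊕0⊕0 = 0
p4 (pos 4,5,6,7,12,13,14,15,20,21,22,23,28,29,30,31): XOR of data positions = 1⊕0⊕0⊕1⊕1⊕1⊕0⊕1⊕0⊕1⊕0⊕1⊕1⊕0⊕0 = 0
p8 (pos 8,9,10,11,12,13,14,15,24,25,26,27,28,29,30,31): XOR of data positions = 0⊕0⊕1⊕1⊕1⊕1⊕0⊕1⊕1⊕1⊕1⊕1⊕1⊕0⊕0 = 0
p16 (pos 16,17,18,19,20,21,22,23,24,25,26,27,28,29,30,31): XOR of data positions = 0⊕1⊕0⊕1⊕0⊕1⊕0⊕1⊕1⊕1⊕1⊕1⊕1⊕0⊕0 = 1
Codeword: 0000100000111101010101011111100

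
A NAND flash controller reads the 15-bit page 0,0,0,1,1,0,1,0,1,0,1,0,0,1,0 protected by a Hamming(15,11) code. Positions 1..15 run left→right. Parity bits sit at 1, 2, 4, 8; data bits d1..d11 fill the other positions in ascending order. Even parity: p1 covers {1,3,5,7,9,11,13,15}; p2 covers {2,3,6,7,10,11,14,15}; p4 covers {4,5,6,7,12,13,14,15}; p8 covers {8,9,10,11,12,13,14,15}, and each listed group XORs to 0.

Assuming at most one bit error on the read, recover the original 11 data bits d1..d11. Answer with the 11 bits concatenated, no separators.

s1 (pos 1,3,5,7,9,11,13,15): 0⊕0⊕1⊕1⊕1⊕1⊕0⊕0 = 0
s2 (pos 2,3,6,7,10,11,14,15): 0⊕0⊕0⊕1⊕0⊕1⊕1⊕0 = 1
s4 (pos 4,5,6,7,12,13,14,15): 1⊕1⊕0⊕1⊕0⊕0⊕1⊕0 = 0
s8 (pos 8,9,10,11,12,13,14,15): 0⊕1⊕0⊕1⊕0⊕0⊕1⊕0 = 1
Syndrome s8…s1 = 1010 → error at position 10.
Flip position 10: 000110101010010 → 000110101110010
Read data bits from positions 3,5,6,7,9,10,11,12,13,14,15: 01011110010

01011110010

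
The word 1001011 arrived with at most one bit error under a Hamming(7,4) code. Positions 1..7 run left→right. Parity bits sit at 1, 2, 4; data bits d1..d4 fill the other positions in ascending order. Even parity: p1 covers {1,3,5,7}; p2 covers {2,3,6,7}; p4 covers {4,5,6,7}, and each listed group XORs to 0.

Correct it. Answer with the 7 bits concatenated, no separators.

s1 (pos 1,3,5,7): 1⊕0⊕0⊕1 = 0
s2 (pos 2,3,6,7): 0⊕0⊕1⊕1 = 0
s4 (pos 4,5,6,7): 1⊕0⊕1⊕1 = 1
Syndrome s4…s1 = 100 → error at position 4.
Flip position 4: 1001011 → 1000011

1000011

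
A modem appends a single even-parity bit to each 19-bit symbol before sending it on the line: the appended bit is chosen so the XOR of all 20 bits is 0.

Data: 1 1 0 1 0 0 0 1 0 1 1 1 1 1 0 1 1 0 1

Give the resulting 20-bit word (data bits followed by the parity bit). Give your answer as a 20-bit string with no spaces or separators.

11010001011111011010

XOR of the 19 data bits: 1⊕1⊕0⊕1⊕0⊕0⊕0⊕1⊕0⊕1⊕1⊕1⊕1⊕1⊕0⊕1⊕1⊕0⊕1 = 0
Parity bit = 0 (so all 20 bits XOR to 0).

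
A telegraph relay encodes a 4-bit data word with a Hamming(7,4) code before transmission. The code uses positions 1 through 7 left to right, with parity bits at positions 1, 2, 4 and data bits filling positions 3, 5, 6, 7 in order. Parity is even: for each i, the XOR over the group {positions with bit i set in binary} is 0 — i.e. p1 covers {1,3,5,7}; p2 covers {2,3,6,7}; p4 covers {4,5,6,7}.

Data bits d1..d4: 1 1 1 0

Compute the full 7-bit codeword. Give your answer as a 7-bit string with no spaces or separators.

0010110

Place data at non-parity positions: p1 p2 1 p4 1 1 0
p1 (pos 1,3,5,7): XOR of data positions = 1⊕1⊕0 = 0
p2 (pos 2,3,6,7): XOR of data positions = 1⊕1⊕0 = 0
p4 (pos 4,5,6,7): XOR of data positions = 1⊕1⊕0 = 0
Codeword: 0010110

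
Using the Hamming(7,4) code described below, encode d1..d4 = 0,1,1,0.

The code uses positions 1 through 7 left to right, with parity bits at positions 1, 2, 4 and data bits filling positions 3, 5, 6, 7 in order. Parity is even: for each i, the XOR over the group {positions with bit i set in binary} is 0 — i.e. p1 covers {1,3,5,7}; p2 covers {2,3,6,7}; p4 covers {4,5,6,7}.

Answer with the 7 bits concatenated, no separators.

Place data at non-parity positions: p1 p2 0 p4 1 1 0
p1 (pos 1,3,5,7): XOR of data positions = 0⊕1⊕0 = 1
p2 (pos 2,3,6,7): XOR of data positions = 0⊕1⊕0 = 1
p4 (pos 4,5,6,7): XOR of data positions = 1⊕1⊕0 = 0
Codeword: 1100110

1100110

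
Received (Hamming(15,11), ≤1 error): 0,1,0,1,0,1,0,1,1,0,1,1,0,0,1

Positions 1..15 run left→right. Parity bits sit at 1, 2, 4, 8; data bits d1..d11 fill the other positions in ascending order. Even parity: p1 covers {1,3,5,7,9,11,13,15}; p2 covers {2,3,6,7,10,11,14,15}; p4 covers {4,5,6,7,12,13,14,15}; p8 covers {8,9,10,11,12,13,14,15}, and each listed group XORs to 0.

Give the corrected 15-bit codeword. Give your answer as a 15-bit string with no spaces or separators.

s1 (pos 1,3,5,7,9,11,13,15): 0⊕0⊕0⊕0⊕1⊕1⊕0⊕1 = 1
s2 (pos 2,3,6,7,10,11,14,15): 1⊕0⊕1⊕0⊕0⊕1⊕0⊕1 = 0
s4 (pos 4,5,6,7,12,13,14,15): 1⊕0⊕1⊕0⊕1⊕0⊕0⊕1 = 0
s8 (pos 8,9,10,11,12,13,14,15): 1⊕1⊕0⊕1⊕1⊕0⊕0⊕1 = 1
Syndrome s8…s1 = 1001 → error at position 9.
Flip position 9: 010101011011001 → 010101010011001

010101010011001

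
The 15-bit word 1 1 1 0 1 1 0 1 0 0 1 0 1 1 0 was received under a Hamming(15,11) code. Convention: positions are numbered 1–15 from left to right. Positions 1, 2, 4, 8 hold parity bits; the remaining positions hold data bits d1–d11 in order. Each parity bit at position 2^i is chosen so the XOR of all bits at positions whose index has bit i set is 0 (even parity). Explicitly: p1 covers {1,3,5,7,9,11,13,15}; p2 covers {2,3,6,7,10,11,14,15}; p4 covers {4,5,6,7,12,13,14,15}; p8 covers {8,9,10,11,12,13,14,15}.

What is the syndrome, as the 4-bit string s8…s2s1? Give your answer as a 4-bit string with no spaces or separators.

s1 (pos 1,3,5,7,9,11,13,15): 1⊕1⊕1⊕0⊕0⊕1⊕1⊕0 = 1
s2 (pos 2,3,6,7,10,11,14,15): 1⊕1⊕1⊕0⊕0⊕1⊕1⊕0 = 1
s4 (pos 4,5,6,7,12,13,14,15): 0⊕1⊕1⊕0⊕0⊕1⊕1⊕0 = 0
s8 (pos 8,9,10,11,12,13,14,15): 1⊕0⊕0⊕1⊕0⊕1⊕1⊕0 = 0
Syndrome s8…s1 = 0011 → error at position 3.

0011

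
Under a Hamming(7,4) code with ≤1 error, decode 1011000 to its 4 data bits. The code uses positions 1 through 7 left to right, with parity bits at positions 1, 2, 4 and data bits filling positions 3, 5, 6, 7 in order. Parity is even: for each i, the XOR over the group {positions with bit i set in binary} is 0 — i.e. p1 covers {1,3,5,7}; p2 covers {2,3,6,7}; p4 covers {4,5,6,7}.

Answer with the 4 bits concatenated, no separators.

1010

s1 (pos 1,3,5,7): 1⊕1⊕0⊕0 = 0
s2 (pos 2,3,6,7): 0⊕1⊕0⊕0 = 1
s4 (pos 4,5,6,7): 1⊕0⊕0⊕0 = 1
Syndrome s4…s1 = 110 → error at position 6.
Flip position 6: 1011000 → 1011010
Read data bits from positions 3,5,6,7: 1010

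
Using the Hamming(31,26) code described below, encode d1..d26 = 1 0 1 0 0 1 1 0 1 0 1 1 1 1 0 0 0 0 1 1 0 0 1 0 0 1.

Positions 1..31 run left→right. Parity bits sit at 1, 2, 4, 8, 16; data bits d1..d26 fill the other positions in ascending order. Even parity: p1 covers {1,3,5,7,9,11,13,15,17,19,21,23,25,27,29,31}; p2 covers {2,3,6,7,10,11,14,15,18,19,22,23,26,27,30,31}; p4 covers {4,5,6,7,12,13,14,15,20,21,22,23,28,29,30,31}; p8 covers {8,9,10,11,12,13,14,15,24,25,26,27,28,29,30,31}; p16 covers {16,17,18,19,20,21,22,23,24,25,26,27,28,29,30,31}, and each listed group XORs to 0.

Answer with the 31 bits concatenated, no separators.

Place data at non-parity positions: p1 p2 1 p4 0 1 0 p8 0 1 1 0 1 0 1 p16 1 1 1 0 0 0 0 1 1 0 0 1 0 0 1
p1 (pos 1,3,5,7,9,11,13,15,17,19,21,23,25,27,29,31): XOR of data positions = 1⊕0⊕0⊕0⊕1⊕1⊕1⊕1⊕1⊕0⊕0⊕1⊕0⊕0⊕1 = 0
p2 (pos 2,3,6,7,10,11,14,15,18,19,22,23,26,27,30,31): XOR of data positions = 1⊕1⊕0⊕1⊕1⊕0⊕1⊕1⊕1⊕0⊕0⊕0⊕0⊕0⊕1 = 0
p4 (pos 4,5,6,7,12,13,14,15,20,21,22,23,28,29,30,31): XOR of data positions = 0⊕1⊕0⊕0⊕1⊕0⊕1⊕0⊕0⊕0⊕0⊕1⊕0⊕0⊕1 = 1
p8 (pos 8,9,10,11,12,13,14,15,24,25,26,27,28,29,30,31): XOR of data positions = 0⊕1⊕1⊕0⊕1⊕0⊕1⊕1⊕1⊕0⊕0⊕1⊕0⊕0⊕1 = 0
p16 (pos 16,17,18,19,20,21,22,23,24,25,26,27,28,29,30,31): XOR of data positions = 1⊕1⊕1⊕0⊕0⊕0⊕0⊕1⊕1⊕0⊕0⊕1⊕0⊕0⊕1 = 1
Codeword: 0011010001101011111000011001001

0011010001101011111000011001001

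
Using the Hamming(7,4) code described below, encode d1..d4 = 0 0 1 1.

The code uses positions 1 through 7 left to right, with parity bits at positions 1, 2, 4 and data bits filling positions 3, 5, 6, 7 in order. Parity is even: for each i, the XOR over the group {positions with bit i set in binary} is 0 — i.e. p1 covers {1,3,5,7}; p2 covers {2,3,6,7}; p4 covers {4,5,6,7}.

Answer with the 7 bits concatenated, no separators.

Place data at non-parity positions: p1 p2 0 p4 0 1 1
p1 (pos 1,3,5,7): XOR of data positions = 0⊕0⊕1 = 1
p2 (pos 2,3,6,7): XOR of data positions = 0⊕1⊕1 = 0
p4 (pos 4,5,6,7): XOR of data positions = 0⊕1⊕1 = 0
Codeword: 1000011

1000011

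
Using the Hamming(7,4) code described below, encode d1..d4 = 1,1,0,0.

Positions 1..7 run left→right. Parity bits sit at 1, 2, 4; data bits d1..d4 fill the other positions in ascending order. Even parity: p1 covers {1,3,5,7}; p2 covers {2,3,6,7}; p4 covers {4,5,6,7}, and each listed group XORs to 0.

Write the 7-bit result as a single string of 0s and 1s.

Place data at non-parity positions: p1 p2 1 p4 1 0 0
p1 (pos 1,3,5,7): XOR of data positions = 1⊕1⊕0 = 0
p2 (pos 2,3,6,7): XOR of data positions = 1⊕0⊕0 = 1
p4 (pos 4,5,6,7): XOR of data positions = 1⊕0⊕0 = 1
Codeword: 0111100

0111100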